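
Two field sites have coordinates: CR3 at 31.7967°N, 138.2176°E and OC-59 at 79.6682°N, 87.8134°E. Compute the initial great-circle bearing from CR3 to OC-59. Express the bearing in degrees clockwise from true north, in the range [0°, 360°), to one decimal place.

Δλ = -50.4042°
y = sin Δλ · cos φ₂ = -0.138199
x = cos φ₁ sin φ₂ − sin φ₁ cos φ₂ cos Δλ = 0.775911
θ = atan2(y, x) = -10.0991° → 349.9009° (mod 360°)

349.9°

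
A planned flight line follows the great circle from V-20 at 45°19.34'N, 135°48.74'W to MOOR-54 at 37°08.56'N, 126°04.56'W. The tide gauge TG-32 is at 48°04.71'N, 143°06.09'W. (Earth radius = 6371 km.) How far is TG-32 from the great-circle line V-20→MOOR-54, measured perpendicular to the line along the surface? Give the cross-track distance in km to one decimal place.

V-20: φ = +45.32233°, λ = -135.81233°
MOOR-54: φ = +37.14267°, λ = -126.07600°
TG-32: φ = +48.07850°, λ = -143.10150°
δ₁₃ = central angle V-20→TG-32 = 0.099572 rad  (haversine)
θ₁₃ = bearing V-20→TG-32 = 301.490°,  θ₁₂ = bearing V-20→MOOR-54 = 134.852°
dₓₜ = R·arcsin(sin δ₁₃ · sin(θ₁₃ − θ₁₂)) = 6371·arcsin(0.09941·sin(166.637°)) = 146.382 km
|dₓₜ| = 146.382 km

146.4 km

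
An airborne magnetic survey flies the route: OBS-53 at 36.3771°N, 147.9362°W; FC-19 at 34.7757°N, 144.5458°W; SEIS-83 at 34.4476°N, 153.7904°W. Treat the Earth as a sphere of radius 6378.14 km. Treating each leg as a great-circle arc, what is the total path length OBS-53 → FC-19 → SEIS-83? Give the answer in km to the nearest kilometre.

1202 km

OBS-53→FC-19: c = 0.055650 rad, d = 354.94 km
FC-19→SEIS-83: c = 0.132870 rad, d = 847.46 km
Total = 354.94 + 847.46 = 1202.41 km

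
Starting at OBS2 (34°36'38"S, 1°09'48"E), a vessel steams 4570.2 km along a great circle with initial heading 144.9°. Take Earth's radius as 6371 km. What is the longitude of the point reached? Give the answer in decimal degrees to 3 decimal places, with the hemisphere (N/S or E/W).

51.384°E

OBS2: φ = -34.61056°, λ = +1.16333°
δ = d/R = 4570.2/6371 = 0.717344 rad
φ₂ = arcsin(sin φ₁ cos δ + cos φ₁ sin δ cos θ)
   = arcsin(-0.56800·0.75355 + 0.82303·0.65739·-0.81815) = -60.53714°
λ₂ = λ₁ + atan2(sin θ sin δ cos φ₁, cos δ − sin φ₁ sin φ₂) = 51.38387°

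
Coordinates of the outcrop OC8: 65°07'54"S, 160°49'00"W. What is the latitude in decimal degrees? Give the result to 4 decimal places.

65° + 7′/60 + 54″/3600 = 65 + 0.11667 + 0.01500 = 65.1317°

65.1317°S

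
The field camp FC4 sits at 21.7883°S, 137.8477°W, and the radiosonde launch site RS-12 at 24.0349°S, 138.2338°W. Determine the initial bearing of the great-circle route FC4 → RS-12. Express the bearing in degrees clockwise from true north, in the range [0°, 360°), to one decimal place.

Δλ = -0.3861°
y = sin Δλ · cos φ₂ = -0.006154
x = cos φ₁ sin φ₂ − sin φ₁ cos φ₂ cos Δλ = -0.039208
θ = atan2(y, x) = -171.0792° → 188.9208° (mod 360°)

188.9°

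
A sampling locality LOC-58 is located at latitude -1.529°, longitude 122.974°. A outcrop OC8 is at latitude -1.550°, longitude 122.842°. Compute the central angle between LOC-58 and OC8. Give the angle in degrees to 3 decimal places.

Δφ = -0.0210°,  Δλ = -0.1320°
a = sin²(Δφ/2) + cos φ₁ cos φ₂ sin²(Δλ/2) = 0.000001
c = 2·arcsin(√a) = 0.002332 rad = 0.1336°

0.134°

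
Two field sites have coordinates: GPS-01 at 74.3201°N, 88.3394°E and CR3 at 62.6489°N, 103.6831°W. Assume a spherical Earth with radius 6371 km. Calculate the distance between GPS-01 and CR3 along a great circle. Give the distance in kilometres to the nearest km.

4759 km

Δφ = -11.6712°,  Δλ = 167.9775°
a = sin²(Δφ/2) + cos φ₁ cos φ₂ sin²(Δλ/2) = 0.133146
c = 2·arcsin(√a) = 0.747033 rad = 42.8018°
d = R·c = 6371 × 0.747033 = 4759.3 km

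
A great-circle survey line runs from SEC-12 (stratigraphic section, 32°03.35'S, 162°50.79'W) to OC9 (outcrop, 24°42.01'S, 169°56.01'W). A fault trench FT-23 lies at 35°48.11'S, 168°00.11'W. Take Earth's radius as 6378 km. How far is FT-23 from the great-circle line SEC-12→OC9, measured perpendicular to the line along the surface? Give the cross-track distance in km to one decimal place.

SEC-12: φ = -32.05583°, λ = -162.84650°
OC9: φ = -24.70017°, λ = -169.93350°
FT-23: φ = -35.80183°, λ = -168.00183°
δ₁₃ = central angle SEC-12→FT-23 = 0.099209 rad  (haversine)
θ₁₃ = bearing SEC-12→FT-23 = 227.374°,  θ₁₂ = bearing SEC-12→OC9 = 317.967°
dₓₜ = R·arcsin(sin δ₁₃ · sin(θ₁₃ − θ₁₂)) = 6378·arcsin(0.09905·sin(-90.593°)) = -632.720 km
|dₓₜ| = 632.720 km

632.7 km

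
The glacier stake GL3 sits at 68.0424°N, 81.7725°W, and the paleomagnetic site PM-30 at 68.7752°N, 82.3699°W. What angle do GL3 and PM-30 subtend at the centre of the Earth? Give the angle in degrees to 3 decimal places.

Δφ = 0.7328°,  Δλ = -0.5974°
a = sin²(Δφ/2) + cos φ₁ cos φ₂ sin²(Δλ/2) = 0.000045
c = 2·arcsin(√a) = 0.013353 rad = 0.7651°

0.765°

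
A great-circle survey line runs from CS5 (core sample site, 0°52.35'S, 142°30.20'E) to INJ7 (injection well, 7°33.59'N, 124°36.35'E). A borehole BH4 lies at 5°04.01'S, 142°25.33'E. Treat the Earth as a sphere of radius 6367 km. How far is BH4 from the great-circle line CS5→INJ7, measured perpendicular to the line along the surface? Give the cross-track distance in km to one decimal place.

424.2 km

CS5: φ = -0.87250°, λ = +142.50333°
INJ7: φ = +7.55983°, λ = +124.60583°
BH4: φ = -5.06683°, λ = +142.42217°
δ₁₃ = central angle CS5→BH4 = 0.073219 rad  (haversine)
θ₁₃ = bearing CS5→BH4 = 181.105°,  θ₁₂ = bearing CS5→INJ7 = 295.592°
dₓₜ = R·arcsin(sin δ₁₃ · sin(θ₁₃ − θ₁₂)) = 6367·arcsin(0.07315·sin(-114.487°)) = -424.187 km
|dₓₜ| = 424.187 km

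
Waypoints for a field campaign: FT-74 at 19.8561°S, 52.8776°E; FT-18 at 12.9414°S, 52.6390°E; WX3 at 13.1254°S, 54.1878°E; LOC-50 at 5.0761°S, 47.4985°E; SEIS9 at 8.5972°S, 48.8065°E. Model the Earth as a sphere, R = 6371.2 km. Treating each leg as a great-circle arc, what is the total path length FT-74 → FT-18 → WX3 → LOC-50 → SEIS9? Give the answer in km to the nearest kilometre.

2513 km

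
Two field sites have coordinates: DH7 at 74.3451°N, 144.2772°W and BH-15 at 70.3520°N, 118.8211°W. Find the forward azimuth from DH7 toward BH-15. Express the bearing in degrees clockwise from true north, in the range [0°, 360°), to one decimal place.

104.8°

Δλ = 25.4561°
y = sin Δλ · cos φ₂ = 0.144523
x = cos φ₁ sin φ₂ − sin φ₁ cos φ₂ cos Δλ = -0.038203
θ = atan2(y, x) = 104.8070° → 104.8070° (mod 360°)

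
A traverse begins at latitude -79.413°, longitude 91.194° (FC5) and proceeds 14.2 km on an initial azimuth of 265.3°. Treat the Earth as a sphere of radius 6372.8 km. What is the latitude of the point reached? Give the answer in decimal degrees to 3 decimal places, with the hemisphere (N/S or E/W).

79.423°S

δ = d/R = 14.2/6372.8 = 0.002228 rad
φ₂ = arcsin(sin φ₁ cos δ + cos φ₁ sin δ cos θ)
   = arcsin(-0.98298·1.00000 + 0.18373·0.00223·-0.08194) = -79.42270°
λ₂ = λ₁ + atan2(sin θ sin δ cos φ₁, cos δ − sin φ₁ sin φ₂) = 90.50082°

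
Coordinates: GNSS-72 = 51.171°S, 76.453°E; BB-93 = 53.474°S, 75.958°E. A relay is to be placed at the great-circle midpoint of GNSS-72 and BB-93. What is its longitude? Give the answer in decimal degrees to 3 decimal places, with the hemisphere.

76.212°E

Bx = cos φ₂ cos Δλ = 0.595165,  By = cos φ₂ sin Δλ = -0.005142
φₘ = atan2(sin φ₁ + sin φ₂, √((cos φ₁ + Bx)² + By²)) = -52.32276°
λₘ = λ₁ + atan2(By, cos φ₁ + Bx) = 76.21194°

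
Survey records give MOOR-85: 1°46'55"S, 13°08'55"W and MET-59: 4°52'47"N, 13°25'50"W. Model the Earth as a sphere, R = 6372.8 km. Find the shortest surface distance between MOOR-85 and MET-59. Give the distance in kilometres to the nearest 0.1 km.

741.6 km

MOOR-85: φ = -1.78194°, λ = -13.14861°
MET-59: φ = +4.87972°, λ = -13.43056°
Δφ = 6.6617°,  Δλ = -0.2819°
a = sin²(Δφ/2) + cos φ₁ cos φ₂ sin²(Δλ/2) = 0.003382
c = 2·arcsin(√a) = 0.116372 rad = 6.6676°
d = R·c = 6372.8 × 0.116372 = 741.6 km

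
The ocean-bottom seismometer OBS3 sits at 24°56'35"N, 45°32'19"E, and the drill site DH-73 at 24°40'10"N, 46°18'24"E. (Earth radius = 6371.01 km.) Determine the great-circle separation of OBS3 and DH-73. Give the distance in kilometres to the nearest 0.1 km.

83.3 km

OBS3: φ = +24.94306°, λ = +45.53861°
DH-73: φ = +24.66944°, λ = +46.30667°
Δφ = -0.2736°,  Δλ = 0.7681°
a = sin²(Δφ/2) + cos φ₁ cos φ₂ sin²(Δλ/2) = 0.000043
c = 2·arcsin(√a) = 0.013072 rad = 0.7490°
d = R·c = 6371.01 × 0.013072 = 83.3 km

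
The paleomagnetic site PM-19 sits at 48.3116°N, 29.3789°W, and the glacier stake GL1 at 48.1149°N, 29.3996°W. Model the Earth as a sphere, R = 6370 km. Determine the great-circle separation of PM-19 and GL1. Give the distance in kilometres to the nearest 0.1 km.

21.9 km

Δφ = -0.1967°,  Δλ = -0.0207°
a = sin²(Δφ/2) + cos φ₁ cos φ₂ sin²(Δλ/2) = 0.000003
c = 2·arcsin(√a) = 0.003441 rad = 0.1972°
d = R·c = 6370 × 0.003441 = 21.9 km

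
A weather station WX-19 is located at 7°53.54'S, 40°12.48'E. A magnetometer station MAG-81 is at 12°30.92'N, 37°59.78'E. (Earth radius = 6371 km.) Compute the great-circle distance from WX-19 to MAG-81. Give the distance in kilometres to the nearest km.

2282 km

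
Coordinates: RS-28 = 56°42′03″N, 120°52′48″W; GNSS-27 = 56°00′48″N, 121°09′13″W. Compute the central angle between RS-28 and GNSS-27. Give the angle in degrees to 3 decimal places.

0.704°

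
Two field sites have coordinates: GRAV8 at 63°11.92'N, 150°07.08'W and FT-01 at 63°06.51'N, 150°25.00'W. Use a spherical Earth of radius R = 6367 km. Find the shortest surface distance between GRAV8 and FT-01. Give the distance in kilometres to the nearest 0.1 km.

18.0 km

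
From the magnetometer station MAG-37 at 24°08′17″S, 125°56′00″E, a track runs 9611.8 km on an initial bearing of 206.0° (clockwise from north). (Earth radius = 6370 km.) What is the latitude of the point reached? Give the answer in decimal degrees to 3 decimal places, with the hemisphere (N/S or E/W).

57.557°S

MAG-37: φ = -24.13806°, λ = +125.93333°
δ = d/R = 9611.8/6370 = 1.508917 rad
φ₂ = arcsin(sin φ₁ cos δ + cos φ₁ sin δ cos θ)
   = arcsin(-0.40894·0.06184 + 0.91256·0.99809·-0.89879) = -57.55692°
λ₂ = λ₁ + atan2(sin θ sin δ cos φ₁, cos δ − sin φ₁ sin φ₂) = 0.57899°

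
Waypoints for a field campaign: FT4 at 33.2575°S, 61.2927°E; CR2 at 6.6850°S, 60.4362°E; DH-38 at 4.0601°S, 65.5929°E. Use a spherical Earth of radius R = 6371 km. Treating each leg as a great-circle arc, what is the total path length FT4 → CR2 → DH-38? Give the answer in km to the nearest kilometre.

FT4→CR2: c = 0.463985 rad, d = 2956.05 km
CR2→DH-38: c = 0.100631 rad, d = 641.12 km
Total = 2956.05 + 641.12 = 3597.17 km

3597 km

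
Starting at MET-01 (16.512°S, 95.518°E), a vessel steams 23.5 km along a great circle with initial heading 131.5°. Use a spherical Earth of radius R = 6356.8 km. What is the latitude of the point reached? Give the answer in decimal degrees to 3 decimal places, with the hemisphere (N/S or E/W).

16.652°S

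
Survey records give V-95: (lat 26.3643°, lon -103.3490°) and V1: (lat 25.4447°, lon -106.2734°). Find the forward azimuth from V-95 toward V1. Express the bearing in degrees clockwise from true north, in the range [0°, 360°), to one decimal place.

251.4°

Δλ = -2.9244°
y = sin Δλ · cos φ₂ = -0.046069
x = cos φ₁ sin φ₂ − sin φ₁ cos φ₂ cos Δλ = -0.015527
θ = atan2(y, x) = -108.6257° → 251.3743° (mod 360°)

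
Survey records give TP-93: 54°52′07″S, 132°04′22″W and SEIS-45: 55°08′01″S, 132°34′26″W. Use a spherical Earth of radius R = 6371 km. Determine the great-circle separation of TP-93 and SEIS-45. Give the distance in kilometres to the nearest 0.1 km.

43.5 km

TP-93: φ = -54.86861°, λ = -132.07278°
SEIS-45: φ = -55.13361°, λ = -132.57389°
Δφ = -0.2650°,  Δλ = -0.5011°
a = sin²(Δφ/2) + cos φ₁ cos φ₂ sin²(Δλ/2) = 0.000012
c = 2·arcsin(√a) = 0.006823 rad = 0.3909°
d = R·c = 6371 × 0.006823 = 43.5 km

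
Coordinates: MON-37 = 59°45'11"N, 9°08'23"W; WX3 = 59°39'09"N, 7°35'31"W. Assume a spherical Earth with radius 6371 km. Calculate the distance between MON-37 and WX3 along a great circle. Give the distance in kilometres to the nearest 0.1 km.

87.5 km

MON-37: φ = +59.75306°, λ = -9.13972°
WX3: φ = +59.65250°, λ = -7.59194°
Δφ = -0.1006°,  Δλ = 1.5478°
a = sin²(Δφ/2) + cos φ₁ cos φ₂ sin²(Δλ/2) = 0.000047
c = 2·arcsin(√a) = 0.013740 rad = 0.7873°
d = R·c = 6371 × 0.013740 = 87.5 km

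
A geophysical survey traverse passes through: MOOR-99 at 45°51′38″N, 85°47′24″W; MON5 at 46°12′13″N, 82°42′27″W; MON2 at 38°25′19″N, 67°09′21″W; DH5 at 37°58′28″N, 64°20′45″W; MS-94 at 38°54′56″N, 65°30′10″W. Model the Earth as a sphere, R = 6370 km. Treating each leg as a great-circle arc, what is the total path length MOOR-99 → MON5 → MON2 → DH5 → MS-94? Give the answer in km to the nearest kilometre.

2176 km

MOOR-99: φ = +45.86056°, λ = -85.79000°
MON5: φ = +46.20361°, λ = -82.70750°
MON2: φ = +38.42194°, λ = -67.15583°
DH5: φ = +37.97444°, λ = -64.34583°
MS-94: φ = +38.91556°, λ = -65.50278°
MOOR-99→MON5: c = 0.037825 rad, d = 240.95 km
MON5→MON2: c = 0.241670 rad, d = 1539.44 km
MON2→DH5: c = 0.039324 rad, d = 250.49 km
DH5→MS-94: c = 0.022801 rad, d = 145.24 km
Total = 240.95 + 1539.44 + 250.49 + 145.24 = 2176.12 km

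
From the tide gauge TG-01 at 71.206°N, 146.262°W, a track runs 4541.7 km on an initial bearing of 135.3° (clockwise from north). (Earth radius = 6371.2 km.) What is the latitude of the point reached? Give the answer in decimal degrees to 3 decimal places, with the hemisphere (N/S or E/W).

δ = d/R = 4541.7/6371.2 = 0.712848 rad
φ₂ = arcsin(sin φ₁ cos δ + cos φ₁ sin δ cos θ)
   = arcsin(0.94668·0.75650 + 0.32217·0.65399·-0.71080) = 34.50001°
λ₂ = λ₁ + atan2(sin θ sin δ cos φ₁, cos δ − sin φ₁ sin φ₂) = -112.33170°

34.500°N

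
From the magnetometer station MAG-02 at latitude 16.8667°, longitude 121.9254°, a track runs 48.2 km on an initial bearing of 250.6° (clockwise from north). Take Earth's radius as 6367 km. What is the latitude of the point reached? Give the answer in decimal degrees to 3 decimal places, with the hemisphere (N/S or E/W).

δ = d/R = 48.2/6367 = 0.007570 rad
φ₂ = arcsin(sin φ₁ cos δ + cos φ₁ sin δ cos θ)
   = arcsin(0.29015·0.99997 + 0.95698·0.00757·-0.33216) = 16.72219°
λ₂ = λ₁ + atan2(sin θ sin δ cos φ₁, cos δ − sin φ₁ sin φ₂) = 121.49822°

16.722°N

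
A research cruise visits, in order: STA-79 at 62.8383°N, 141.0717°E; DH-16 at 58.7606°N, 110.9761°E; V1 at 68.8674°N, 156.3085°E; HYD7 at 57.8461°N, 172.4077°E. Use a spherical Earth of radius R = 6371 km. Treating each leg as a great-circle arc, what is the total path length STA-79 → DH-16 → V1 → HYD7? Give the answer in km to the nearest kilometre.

5548 km

STA-79→DH-16: c = 0.263239 rad, d = 1677.09 km
DH-16→V1: c = 0.379232 rad, d = 2416.08 km
V1→HYD7: c = 0.228393 rad, d = 1455.09 km
Total = 1677.09 + 2416.08 + 1455.09 = 5548.27 km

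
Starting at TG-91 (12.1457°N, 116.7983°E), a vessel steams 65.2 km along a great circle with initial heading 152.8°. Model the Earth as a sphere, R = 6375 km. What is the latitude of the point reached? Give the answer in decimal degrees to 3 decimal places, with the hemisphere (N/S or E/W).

11.624°N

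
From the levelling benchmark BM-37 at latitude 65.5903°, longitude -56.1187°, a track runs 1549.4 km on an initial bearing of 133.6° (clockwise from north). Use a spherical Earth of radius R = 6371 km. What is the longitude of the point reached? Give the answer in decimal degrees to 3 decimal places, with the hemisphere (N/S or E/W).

δ = d/R = 1549.4/6371 = 0.243196 rad
φ₂ = arcsin(sin φ₁ cos δ + cos φ₁ sin δ cos θ)
   = arcsin(0.91061·0.97057 + 0.41326·0.24081·-0.68962) = 54.60615°
λ₂ = λ₁ + atan2(sin θ sin δ cos φ₁, cos δ − sin φ₁ sin φ₂) = -38.59612°

38.596°W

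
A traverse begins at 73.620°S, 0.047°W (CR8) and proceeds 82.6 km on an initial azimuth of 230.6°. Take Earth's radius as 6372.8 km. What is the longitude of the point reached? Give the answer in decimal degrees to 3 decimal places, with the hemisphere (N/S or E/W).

2.140°W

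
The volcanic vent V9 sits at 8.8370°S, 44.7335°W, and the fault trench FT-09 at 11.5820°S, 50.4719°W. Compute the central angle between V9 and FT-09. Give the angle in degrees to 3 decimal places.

Δφ = -2.7450°,  Δλ = -5.7384°
a = sin²(Δφ/2) + cos φ₁ cos φ₂ sin²(Δλ/2) = 0.002999
c = 2·arcsin(√a) = 0.109584 rad = 6.2787°

6.279°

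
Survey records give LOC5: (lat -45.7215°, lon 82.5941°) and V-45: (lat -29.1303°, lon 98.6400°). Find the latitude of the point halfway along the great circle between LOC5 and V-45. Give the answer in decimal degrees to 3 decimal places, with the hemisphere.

Bx = cos φ₂ cos Δλ = 0.839483,  By = cos φ₂ sin Δλ = 0.241446
φₘ = atan2(sin φ₁ + sin φ₂, √((cos φ₁ + Bx)² + By²)) = -37.69481°
λₘ = λ₁ + atan2(By, cos φ₁ + Bx) = 91.51809°

37.695°S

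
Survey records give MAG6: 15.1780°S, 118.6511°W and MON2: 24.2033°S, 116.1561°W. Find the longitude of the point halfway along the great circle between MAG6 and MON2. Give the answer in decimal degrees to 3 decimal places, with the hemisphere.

117.439°W

Bx = cos φ₂ cos Δλ = 0.911232,  By = cos φ₂ sin Δλ = 0.039706
φₘ = atan2(sin φ₁ + sin φ₂, √((cos φ₁ + Bx)² + By²)) = -19.69496°
λₘ = λ₁ + atan2(By, cos φ₁ + Bx) = -117.43884°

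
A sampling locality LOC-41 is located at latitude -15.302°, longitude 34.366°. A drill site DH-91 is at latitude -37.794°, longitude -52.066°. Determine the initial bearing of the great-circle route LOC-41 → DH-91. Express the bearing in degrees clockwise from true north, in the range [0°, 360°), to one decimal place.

233.8°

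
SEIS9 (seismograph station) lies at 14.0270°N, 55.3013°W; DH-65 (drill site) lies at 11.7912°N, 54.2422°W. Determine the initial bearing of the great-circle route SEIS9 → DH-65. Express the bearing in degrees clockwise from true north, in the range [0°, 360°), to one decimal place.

Δλ = 1.0591°
y = sin Δλ · cos φ₂ = 0.018094
x = cos φ₁ sin φ₂ − sin φ₁ cos φ₂ cos Δλ = -0.038972
θ = atan2(y, x) = 155.0956° → 155.0956° (mod 360°)

155.1°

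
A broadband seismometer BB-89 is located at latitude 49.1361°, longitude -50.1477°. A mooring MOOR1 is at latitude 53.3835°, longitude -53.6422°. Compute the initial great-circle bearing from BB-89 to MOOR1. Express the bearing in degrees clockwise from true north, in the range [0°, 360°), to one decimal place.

Δλ = -3.4945°
y = sin Δλ · cos φ₂ = -0.036356
x = cos φ₁ sin φ₂ − sin φ₁ cos φ₂ cos Δλ = 0.074902
θ = atan2(y, x) = -25.8908° → 334.1092° (mod 360°)

334.1°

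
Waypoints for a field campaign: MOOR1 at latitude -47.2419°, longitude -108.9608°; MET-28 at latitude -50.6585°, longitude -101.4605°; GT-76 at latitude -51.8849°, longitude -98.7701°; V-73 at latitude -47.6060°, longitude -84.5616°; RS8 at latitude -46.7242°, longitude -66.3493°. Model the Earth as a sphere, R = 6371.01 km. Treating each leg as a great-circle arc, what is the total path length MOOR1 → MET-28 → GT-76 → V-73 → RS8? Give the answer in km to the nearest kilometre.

MOOR1→MET-28: c = 0.104544 rad, d = 666.05 km
MET-28→GT-76: c = 0.036344 rad, d = 231.55 km
GT-76→V-73: c = 0.176400 rad, d = 1123.84 km
V-73→RS8: c = 0.216160 rad, d = 1377.16 km
Total = 666.05 + 231.55 + 1123.84 + 1377.16 = 3398.60 km

3399 km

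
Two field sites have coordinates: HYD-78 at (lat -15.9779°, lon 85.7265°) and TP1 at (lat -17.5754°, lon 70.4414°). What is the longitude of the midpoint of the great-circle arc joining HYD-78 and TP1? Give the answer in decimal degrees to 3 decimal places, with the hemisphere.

Bx = cos φ₂ cos Δλ = 0.919598,  By = cos φ₂ sin Δλ = -0.251316
φₘ = atan2(sin φ₁ + sin φ₂, √((cos φ₁ + Bx)² + By²)) = -16.91845°
λₘ = λ₁ + atan2(By, cos φ₁ + Bx) = 78.11626°

78.116°E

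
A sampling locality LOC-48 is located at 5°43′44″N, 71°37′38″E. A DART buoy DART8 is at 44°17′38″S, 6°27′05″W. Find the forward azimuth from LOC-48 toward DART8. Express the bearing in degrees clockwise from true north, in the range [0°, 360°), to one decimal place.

LOC-48: φ = +5.72889°, λ = +71.62722°
DART8: φ = -44.29389°, λ = -6.45139°
Δλ = -78.0786°
y = sin Δλ · cos φ₂ = -0.700330
x = cos φ₁ sin φ₂ − sin φ₁ cos φ₂ cos Δλ = -0.709610
θ = atan2(y, x) = -135.3771° → 224.6229° (mod 360°)

224.6°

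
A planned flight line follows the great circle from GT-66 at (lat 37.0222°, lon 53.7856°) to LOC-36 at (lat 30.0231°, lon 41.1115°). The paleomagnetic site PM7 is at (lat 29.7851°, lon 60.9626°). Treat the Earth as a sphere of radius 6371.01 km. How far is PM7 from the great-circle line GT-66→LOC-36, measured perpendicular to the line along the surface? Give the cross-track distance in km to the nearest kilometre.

1022 km

δ₁₃ = central angle GT-66→PM7 = 0.163865 rad  (haversine)
θ₁₃ = bearing GT-66→PM7 = 138.342°,  θ₁₂ = bearing GT-66→LOC-36 = 240.119°
dₓₜ = R·arcsin(sin δ₁₃ · sin(θ₁₃ − θ₁₂)) = 6371.01·arcsin(0.16313·sin(-101.777°)) = -1021.816 km
|dₓₜ| = 1021.816 km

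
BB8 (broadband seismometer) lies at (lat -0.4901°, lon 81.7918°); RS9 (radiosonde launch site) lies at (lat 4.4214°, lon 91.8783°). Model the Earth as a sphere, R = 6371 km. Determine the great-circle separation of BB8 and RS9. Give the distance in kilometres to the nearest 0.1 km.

Δφ = 4.9115°,  Δλ = 10.0865°
a = sin²(Δφ/2) + cos φ₁ cos φ₂ sin²(Δλ/2) = 0.009540
c = 2·arcsin(√a) = 0.195662 rad = 11.2106°
d = R·c = 6371 × 0.195662 = 1246.6 km

1246.6 km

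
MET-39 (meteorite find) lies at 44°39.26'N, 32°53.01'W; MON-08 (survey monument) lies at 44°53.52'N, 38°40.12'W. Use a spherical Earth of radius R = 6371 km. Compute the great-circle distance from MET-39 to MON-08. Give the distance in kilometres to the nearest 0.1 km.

MET-39: φ = +44.65433°, λ = -32.88350°
MON-08: φ = +44.89200°, λ = -38.66867°
Δφ = 0.2377°,  Δλ = -5.7852°
a = sin²(Δφ/2) + cos φ₁ cos φ₂ sin²(Δλ/2) = 0.001288
c = 2·arcsin(√a) = 0.071783 rad = 4.1129°
d = R·c = 6371 × 0.071783 = 457.3 km

457.3 km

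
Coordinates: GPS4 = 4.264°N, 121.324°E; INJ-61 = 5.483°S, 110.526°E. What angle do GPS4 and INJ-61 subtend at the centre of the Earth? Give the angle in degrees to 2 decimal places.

14.54°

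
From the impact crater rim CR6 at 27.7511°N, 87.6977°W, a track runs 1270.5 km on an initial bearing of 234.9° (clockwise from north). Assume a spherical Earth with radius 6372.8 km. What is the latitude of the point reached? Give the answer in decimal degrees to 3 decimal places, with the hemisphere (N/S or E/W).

δ = d/R = 1270.5/6372.8 = 0.199363 rad
φ₂ = arcsin(sin φ₁ cos δ + cos φ₁ sin δ cos θ)
   = arcsin(0.46563·0.98019 + 0.88498·0.19804·-0.57501) = 20.83207°
λ₂ = λ₁ + atan2(sin θ sin δ cos φ₁, cos δ − sin φ₁ sin φ₂) = -97.68115°

20.832°N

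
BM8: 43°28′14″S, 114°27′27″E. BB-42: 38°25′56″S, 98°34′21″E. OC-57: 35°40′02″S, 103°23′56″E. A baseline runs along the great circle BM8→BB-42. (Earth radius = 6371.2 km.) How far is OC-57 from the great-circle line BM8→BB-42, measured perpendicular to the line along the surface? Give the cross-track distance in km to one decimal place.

465.6 km

BM8: φ = -43.47056°, λ = +114.45750°
BB-42: φ = -38.43222°, λ = +98.57250°
OC-57: φ = -35.66722°, λ = +103.39889°
δ₁₃ = central angle BM8→OC-57 = 0.201377 rad  (haversine)
θ₁₃ = bearing BM8→OC-57 = 308.823°,  θ₁₂ = bearing BM8→BB-42 = 287.412°
dₓₜ = R·arcsin(sin δ₁₃ · sin(θ₁₃ − θ₁₂)) = 6371.2·arcsin(0.20002·sin(21.410°)) = 465.614 km
|dₓₜ| = 465.614 km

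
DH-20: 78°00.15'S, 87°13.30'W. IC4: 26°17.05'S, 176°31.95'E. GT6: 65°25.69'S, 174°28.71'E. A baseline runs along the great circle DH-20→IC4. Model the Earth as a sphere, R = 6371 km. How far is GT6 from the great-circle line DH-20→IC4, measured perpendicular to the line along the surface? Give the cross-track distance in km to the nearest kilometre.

1009 km

DH-20: φ = -78.00250°, λ = -87.22167°
IC4: φ = -26.28417°, λ = +176.53250°
GT6: φ = -65.42817°, λ = +174.47850°
δ₁₃ = central angle DH-20→GT6 = 0.501010 rad  (haversine)
θ₁₃ = bearing DH-20→GT6 = 238.947°,  θ₁₂ = bearing DH-20→IC4 = 258.122°
dₓₜ = R·arcsin(sin δ₁₃ · sin(θ₁₃ − θ₁₂)) = 6371·arcsin(0.48031·sin(-19.175°)) = -1009.319 km
|dₓₜ| = 1009.319 km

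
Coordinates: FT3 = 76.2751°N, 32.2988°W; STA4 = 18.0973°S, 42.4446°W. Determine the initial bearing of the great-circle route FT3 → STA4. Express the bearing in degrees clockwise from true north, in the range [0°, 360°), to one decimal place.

Δλ = -10.1458°
y = sin Δλ · cos φ₂ = -0.167439
x = cos φ₁ sin φ₂ − sin φ₁ cos φ₂ cos Δλ = -0.982650
θ = atan2(y, x) = -170.3299° → 189.6701° (mod 360°)

189.7°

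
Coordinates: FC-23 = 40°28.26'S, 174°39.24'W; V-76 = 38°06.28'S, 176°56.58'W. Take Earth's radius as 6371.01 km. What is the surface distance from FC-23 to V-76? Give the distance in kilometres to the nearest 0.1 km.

328.7 km

FC-23: φ = -40.47100°, λ = -174.65400°
V-76: φ = -38.10467°, λ = -176.94300°
Δφ = 2.3663°,  Δλ = -2.2890°
a = sin²(Δφ/2) + cos φ₁ cos φ₂ sin²(Δλ/2) = 0.000665
c = 2·arcsin(√a) = 0.051588 rad = 2.9558°
d = R·c = 6371.01 × 0.051588 = 328.7 km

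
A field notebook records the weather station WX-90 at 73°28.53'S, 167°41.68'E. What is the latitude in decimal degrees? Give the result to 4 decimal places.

73° + 28.53′/60 = 73 + 0.47550 = 73.4755°

73.4755°S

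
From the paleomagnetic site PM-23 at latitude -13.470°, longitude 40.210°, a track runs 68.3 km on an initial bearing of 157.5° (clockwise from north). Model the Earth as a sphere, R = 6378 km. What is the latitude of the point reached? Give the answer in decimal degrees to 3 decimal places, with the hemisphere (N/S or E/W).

δ = d/R = 68.3/6378 = 0.010709 rad
φ₂ = arcsin(sin φ₁ cos δ + cos φ₁ sin δ cos θ)
   = arcsin(-0.23294·0.99994 + 0.97249·0.01071·-0.92388) = -14.03674°
λ₂ = λ₁ + atan2(sin θ sin δ cos φ₁, cos δ − sin φ₁ sin φ₂) = 40.45202°

14.037°S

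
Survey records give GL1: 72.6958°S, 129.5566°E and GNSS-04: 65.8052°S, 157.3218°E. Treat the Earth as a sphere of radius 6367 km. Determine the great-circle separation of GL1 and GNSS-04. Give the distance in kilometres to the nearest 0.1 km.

1315.2 km

Δφ = 6.8906°,  Δλ = 27.7652°
a = sin²(Δφ/2) + cos φ₁ cos φ₂ sin²(Δλ/2) = 0.010629
c = 2·arcsin(√a) = 0.206564 rad = 11.8352°
d = R·c = 6367 × 0.206564 = 1315.2 km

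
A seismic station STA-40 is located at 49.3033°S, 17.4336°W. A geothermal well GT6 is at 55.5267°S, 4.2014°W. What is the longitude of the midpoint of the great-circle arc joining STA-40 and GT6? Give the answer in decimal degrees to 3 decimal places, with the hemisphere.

Bx = cos φ₂ cos Δλ = 0.550994,  By = cos φ₂ sin Δλ = 0.129561
φₘ = atan2(sin φ₁ + sin φ₂, √((cos φ₁ + Bx)² + By²)) = -52.59896°
λₘ = λ₁ + atan2(By, cos φ₁ + Bx) = -11.28687°

11.287°W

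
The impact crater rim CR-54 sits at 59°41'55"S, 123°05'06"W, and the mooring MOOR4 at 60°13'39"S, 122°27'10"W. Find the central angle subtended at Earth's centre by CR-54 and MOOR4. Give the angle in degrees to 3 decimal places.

CR-54: φ = -59.69861°, λ = -123.08500°
MOOR4: φ = -60.22750°, λ = -122.45278°
Δφ = -0.5289°,  Δλ = 0.6322°
a = sin²(Δφ/2) + cos φ₁ cos φ₂ sin²(Δλ/2) = 0.000029
c = 2·arcsin(√a) = 0.010757 rad = 0.6163°

0.616°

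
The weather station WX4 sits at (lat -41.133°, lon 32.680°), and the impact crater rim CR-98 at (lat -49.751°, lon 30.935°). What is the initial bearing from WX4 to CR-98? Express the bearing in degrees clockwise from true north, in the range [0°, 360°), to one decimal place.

187.5°

Δλ = -1.7450°
y = sin Δλ · cos φ₂ = -0.019675
x = cos φ₁ sin φ₂ − sin φ₁ cos φ₂ cos Δλ = -0.150043
θ = atan2(y, x) = -172.5295° → 187.4705° (mod 360°)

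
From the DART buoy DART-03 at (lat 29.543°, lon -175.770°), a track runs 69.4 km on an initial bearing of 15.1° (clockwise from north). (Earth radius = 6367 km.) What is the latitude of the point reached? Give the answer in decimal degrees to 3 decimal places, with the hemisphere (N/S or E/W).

30.146°N

δ = d/R = 69.4/6367 = 0.010900 rad
φ₂ = arcsin(sin φ₁ cos δ + cos φ₁ sin δ cos θ)
   = arcsin(0.49308·0.99994 + 0.86999·0.01090·0.96547) = 30.14583°
λ₂ = λ₁ + atan2(sin θ sin δ cos φ₁, cos δ − sin φ₁ sin φ₂) = -175.58187°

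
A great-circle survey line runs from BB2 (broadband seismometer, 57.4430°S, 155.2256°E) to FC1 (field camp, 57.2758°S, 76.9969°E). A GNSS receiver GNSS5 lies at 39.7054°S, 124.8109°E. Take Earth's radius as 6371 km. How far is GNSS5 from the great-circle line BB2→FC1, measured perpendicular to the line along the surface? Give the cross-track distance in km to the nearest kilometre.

2602 km

δ₁₃ = central angle BB2→GNSS5 = 0.461272 rad  (haversine)
θ₁₃ = bearing BB2→GNSS5 = 298.947°,  θ₁₂ = bearing BB2→FC1 = 235.792°
dₓₜ = R·arcsin(sin δ₁₃ · sin(θ₁₃ − θ₁₂)) = 6371·arcsin(0.44509·sin(63.155°)) = 2601.776 km
|dₓₜ| = 2601.776 km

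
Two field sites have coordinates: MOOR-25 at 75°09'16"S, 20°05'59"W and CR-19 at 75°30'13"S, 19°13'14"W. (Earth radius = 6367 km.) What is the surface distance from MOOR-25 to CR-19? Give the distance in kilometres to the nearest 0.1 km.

46.0 km

MOOR-25: φ = -75.15444°, λ = -20.09972°
CR-19: φ = -75.50361°, λ = -19.22056°
Δφ = -0.3492°,  Δλ = 0.8792°
a = sin²(Δφ/2) + cos φ₁ cos φ₂ sin²(Δλ/2) = 0.000013
c = 2·arcsin(√a) = 0.007228 rad = 0.4141°
d = R·c = 6367 × 0.007228 = 46.0 km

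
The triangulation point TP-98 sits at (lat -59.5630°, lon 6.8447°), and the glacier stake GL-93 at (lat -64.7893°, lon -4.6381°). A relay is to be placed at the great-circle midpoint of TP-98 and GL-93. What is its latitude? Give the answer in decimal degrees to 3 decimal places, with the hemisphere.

Bx = cos φ₂ cos Δλ = 0.417423,  By = cos φ₂ sin Δλ = -0.084795
φₘ = atan2(sin φ₁ + sin φ₂, √((cos φ₁ + Bx)² + By²)) = -62.29403°
λₘ = λ₁ + atan2(By, cos φ₁ + Bx) = 1.60145°

62.294°S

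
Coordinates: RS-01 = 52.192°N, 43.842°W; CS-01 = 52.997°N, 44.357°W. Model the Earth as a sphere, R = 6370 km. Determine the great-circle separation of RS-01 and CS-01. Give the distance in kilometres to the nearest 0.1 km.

96.0 km

Δφ = 0.8050°,  Δλ = -0.5150°
a = sin²(Δφ/2) + cos φ₁ cos φ₂ sin²(Δλ/2) = 0.000057
c = 2·arcsin(√a) = 0.015073 rad = 0.8636°
d = R·c = 6370 × 0.015073 = 96.0 km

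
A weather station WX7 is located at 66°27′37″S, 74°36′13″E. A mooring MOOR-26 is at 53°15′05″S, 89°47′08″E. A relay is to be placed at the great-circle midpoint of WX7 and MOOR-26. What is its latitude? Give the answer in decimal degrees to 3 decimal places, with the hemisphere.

60.066°S

WX7: φ = -66.46028°, λ = +74.60361°
MOOR-26: φ = -53.25139°, λ = +89.78556°
Bx = cos φ₂ cos Δλ = 0.577424,  By = cos φ₂ sin Δλ = 0.156687
φₘ = atan2(sin φ₁ + sin φ₂, √((cos φ₁ + Bx)² + By²)) = -60.06563°
λₘ = λ₁ + atan2(By, cos φ₁ + Bx) = 83.71664°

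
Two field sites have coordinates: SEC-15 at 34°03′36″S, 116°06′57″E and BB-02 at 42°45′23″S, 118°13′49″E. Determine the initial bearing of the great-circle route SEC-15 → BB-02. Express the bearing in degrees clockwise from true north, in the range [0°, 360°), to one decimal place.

SEC-15: φ = -34.06000°, λ = +116.11583°
BB-02: φ = -42.75639°, λ = +118.23028°
Δλ = 2.1144°
y = sin Δλ · cos φ₂ = 0.027091
x = cos φ₁ sin φ₂ − sin φ₁ cos φ₂ cos Δλ = -0.151479
θ = atan2(y, x) = 169.8604° → 169.8604° (mod 360°)

169.9°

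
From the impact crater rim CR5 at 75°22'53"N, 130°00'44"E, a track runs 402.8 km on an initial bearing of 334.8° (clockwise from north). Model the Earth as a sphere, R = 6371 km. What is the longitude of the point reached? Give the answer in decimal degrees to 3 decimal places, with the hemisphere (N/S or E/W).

122.219°E

CR5: φ = +75.38139°, λ = +130.01222°
δ = d/R = 402.8/6371 = 0.063224 rad
φ₂ = arcsin(sin φ₁ cos δ + cos φ₁ sin δ cos θ)
   = arcsin(0.96763·0.99800 + 0.25238·0.06318·0.90483) = 78.55695°
λ₂ = λ₁ + atan2(sin θ sin δ cos φ₁, cos δ − sin φ₁ sin φ₂) = 122.21910°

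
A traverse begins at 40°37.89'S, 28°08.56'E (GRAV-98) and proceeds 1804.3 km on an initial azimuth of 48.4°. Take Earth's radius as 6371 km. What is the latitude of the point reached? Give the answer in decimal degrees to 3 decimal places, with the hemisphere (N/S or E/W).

28.977°S

GRAV-98: φ = -40.63150°, λ = +28.14267°
δ = d/R = 1804.3/6371 = 0.283205 rad
φ₂ = arcsin(sin φ₁ cos δ + cos φ₁ sin δ cos θ)
   = arcsin(-0.65119·0.96016 + 0.75891·0.27943·0.66393) = -28.97674°
λ₂ = λ₁ + atan2(sin θ sin δ cos φ₁, cos δ − sin φ₁ sin φ₂) = 41.96207°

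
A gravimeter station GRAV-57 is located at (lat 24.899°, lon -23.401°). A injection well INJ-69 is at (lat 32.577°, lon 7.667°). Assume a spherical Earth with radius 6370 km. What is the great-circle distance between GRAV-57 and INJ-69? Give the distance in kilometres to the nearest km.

3134 km

Δφ = 7.6780°,  Δλ = 31.0680°
a = sin²(Δφ/2) + cos φ₁ cos φ₂ sin²(Δλ/2) = 0.059303
c = 2·arcsin(√a) = 0.491992 rad = 28.1891°
d = R·c = 6370 × 0.491992 = 3134.0 km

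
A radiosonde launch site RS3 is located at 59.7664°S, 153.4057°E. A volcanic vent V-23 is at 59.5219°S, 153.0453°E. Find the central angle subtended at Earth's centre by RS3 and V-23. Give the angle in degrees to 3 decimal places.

Δφ = 0.2445°,  Δλ = -0.3604°
a = sin²(Δφ/2) + cos φ₁ cos φ₂ sin²(Δλ/2) = 0.000007
c = 2·arcsin(√a) = 0.005321 rad = 0.3049°

0.305°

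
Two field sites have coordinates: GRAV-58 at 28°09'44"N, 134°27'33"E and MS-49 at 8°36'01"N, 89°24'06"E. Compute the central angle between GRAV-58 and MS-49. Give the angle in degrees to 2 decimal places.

GRAV-58: φ = +28.16222°, λ = +134.45917°
MS-49: φ = +8.60028°, λ = +89.40167°
Δφ = -19.5619°,  Δλ = -45.0575°
a = sin²(Δφ/2) + cos φ₁ cos φ₂ sin²(Δλ/2) = 0.156827
c = 2·arcsin(√a) = 0.814344 rad = 46.6585°

46.66°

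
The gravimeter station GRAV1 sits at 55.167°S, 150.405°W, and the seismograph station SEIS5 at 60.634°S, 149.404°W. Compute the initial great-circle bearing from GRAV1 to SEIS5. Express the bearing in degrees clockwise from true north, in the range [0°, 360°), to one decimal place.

Δλ = 1.0010°
y = sin Δλ · cos φ₂ = 0.008567
x = cos φ₁ sin φ₂ − sin φ₁ cos φ₂ cos Δλ = -0.095334
θ = atan2(y, x) = 174.8650° → 174.8650° (mod 360°)

174.9°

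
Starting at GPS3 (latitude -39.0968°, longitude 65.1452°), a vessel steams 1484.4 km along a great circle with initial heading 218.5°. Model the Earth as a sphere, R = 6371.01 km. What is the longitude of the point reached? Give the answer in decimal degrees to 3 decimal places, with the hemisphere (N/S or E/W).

δ = d/R = 1484.4/6371.01 = 0.232993 rad
φ₂ = arcsin(sin φ₁ cos δ + cos φ₁ sin δ cos θ)
   = arcsin(-0.63063·0.97298 + 0.77608·0.23089·-0.78261) = -48.92308°
λ₂ = λ₁ + atan2(sin θ sin δ cos φ₁, cos δ − sin φ₁ sin φ₂) = 52.50972°

52.510°E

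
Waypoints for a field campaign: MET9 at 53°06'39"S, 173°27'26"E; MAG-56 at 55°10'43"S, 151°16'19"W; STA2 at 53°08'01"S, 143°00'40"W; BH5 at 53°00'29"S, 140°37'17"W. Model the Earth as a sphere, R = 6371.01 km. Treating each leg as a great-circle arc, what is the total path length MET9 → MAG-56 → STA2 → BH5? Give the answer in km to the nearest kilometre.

MET9: φ = -53.11083°, λ = +173.45722°
MAG-56: φ = -55.17861°, λ = -151.27194°
STA2: φ = -53.13361°, λ = -143.01111°
BH5: φ = -53.00806°, λ = -140.62139°
MET9→MAG-56: c = 0.358489 rad, d = 2283.94 km
MAG-56→STA2: c = 0.091590 rad, d = 583.52 km
STA2→BH5: c = 0.025154 rad, d = 160.26 km
Total = 2283.94 + 583.52 + 160.26 = 3027.72 km

3028 km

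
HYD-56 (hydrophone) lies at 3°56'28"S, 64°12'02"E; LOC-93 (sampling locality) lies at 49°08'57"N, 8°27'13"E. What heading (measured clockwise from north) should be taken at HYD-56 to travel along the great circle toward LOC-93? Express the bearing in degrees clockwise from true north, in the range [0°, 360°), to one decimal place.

HYD-56: φ = -3.94111°, λ = +64.20056°
LOC-93: φ = +49.14917°, λ = +8.45361°
Δλ = -55.7469°
y = sin Δλ · cos φ₂ = -0.540646
x = cos φ₁ sin φ₂ − sin φ₁ cos φ₂ cos Δλ = 0.779930
θ = atan2(y, x) = -34.7296° → 325.2704° (mod 360°)

325.3°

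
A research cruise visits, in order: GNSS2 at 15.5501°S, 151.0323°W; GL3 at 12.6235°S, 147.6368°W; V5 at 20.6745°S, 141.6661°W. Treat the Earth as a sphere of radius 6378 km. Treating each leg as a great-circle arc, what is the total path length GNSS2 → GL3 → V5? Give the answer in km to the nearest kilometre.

GNSS2→GL3: c = 0.076890 rad, d = 490.41 km
GL3→V5: c = 0.172312 rad, d = 1099.00 km
Total = 490.41 + 1099.00 = 1589.41 km

1589 km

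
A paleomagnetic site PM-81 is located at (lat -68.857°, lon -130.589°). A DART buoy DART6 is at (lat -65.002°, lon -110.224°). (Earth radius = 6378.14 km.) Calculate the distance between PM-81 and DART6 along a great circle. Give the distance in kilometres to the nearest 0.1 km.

980.4 km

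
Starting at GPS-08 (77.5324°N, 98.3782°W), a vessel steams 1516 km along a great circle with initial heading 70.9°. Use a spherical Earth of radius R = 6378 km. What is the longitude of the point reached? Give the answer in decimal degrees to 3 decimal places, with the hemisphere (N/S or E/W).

39.548°W

δ = d/R = 1516/6378 = 0.237692 rad
φ₂ = arcsin(sin φ₁ cos δ + cos φ₁ sin δ cos θ)
   = arcsin(0.97642·0.97188 + 0.21589·0.23546·0.32722) = 74.92775°
λ₂ = λ₁ + atan2(sin θ sin δ cos φ₁, cos δ − sin φ₁ sin φ₂) = -39.54771°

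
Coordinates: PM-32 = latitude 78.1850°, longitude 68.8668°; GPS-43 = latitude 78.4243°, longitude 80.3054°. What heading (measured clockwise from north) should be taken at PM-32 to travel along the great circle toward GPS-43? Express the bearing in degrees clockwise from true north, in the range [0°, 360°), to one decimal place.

Δλ = 11.4386°
y = sin Δλ · cos φ₂ = 0.039795
x = cos φ₁ sin φ₂ − sin φ₁ cos φ₂ cos Δλ = 0.008078
θ = atan2(y, x) = 78.5258° → 78.5258° (mod 360°)

78.5°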